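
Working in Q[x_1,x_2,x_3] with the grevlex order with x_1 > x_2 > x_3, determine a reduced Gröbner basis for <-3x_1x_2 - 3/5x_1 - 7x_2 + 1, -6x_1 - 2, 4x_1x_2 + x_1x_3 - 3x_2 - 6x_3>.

G = {x_1 + 1/3, x_2 - 1/5, x_3 + 13/95}

The reduced Gröbner basis is the canonical form of the ideal for this ordering.

f_1 = -3x_1x_2 - 3/5x_1 - 7x_2 + 1, LT = x_1x_2.
f_2 = -6x_1 - 2, LT = x_1.
f_3 = 4x_1x_2 + x_1x_3 - 3x_2 - 6x_3, LT = x_1x_2.

S(f_1,f_2): lcm = x_1x_2. S = 1/5x_1 + 2x_2 - 1/3.
  leading term x_1: subtract (-1/30)·f_2 from 1/5x_1 + 2x_2 - 1/3 → 2x_2 - 2/5
  leading term x_2: no divisor's leading term divides it; move 2x_2 to the remainder.
  leading term 1: no divisor's leading term divides it; move -2/5 to the remainder.
  remainder 2x_2 - 2/5 ≠ 0; add g_4 = 2x_2 - 2/5 to the basis.

S(f_1,f_3): lcm = x_1x_2. S = -1/4x_1x_3 + 1/5x_1 + 37/12x_2 + 3/2x_3 - 1/3.
  leading term x_1x_3: subtract (1/24x_3)·f_2 from -1/4x_1x_3 + 1/5x_1 + 37/12x_2 + 3/2x_3 - 1/3 → 1/5x_1 + 37/12x_2 + 19/12x_3 - 1/3
  leading term x_1: subtract (-1/30)·f_2 from 1/5x_1 + 37/12x_2 + 19/12x_3 - 1/3 → 37/12x_2 + 19/12x_3 - 2/5
  leading term x_2: subtract (37/24)·g_4 from 37/12x_2 + 19/12x_3 - 2/5 → 19/12x_3 + 13/60
  leading term x_3: no divisor's leading term divides it; move 19/12x_3 to the remainder.
  leading term 1: no divisor's leading term divides it; move 13/60 to the remainder.
  remainder 19/12x_3 + 13/60 ≠ 0; add g_5 = 19/12x_3 + 13/60 to the basis.

The other S-polynomials (S(f_2,f_3), S(f_1,g_4), S(f_2,g_4), S(f_3,g_4), S(f_1,g_5), S(f_2,g_5), S(f_3,g_5), S(g_4,g_5)) all reduce to 0 modulo the current basis, so we have a Gröbner basis.
Inter-reduce: drop elements whose leading term is divisible by another's, tail-reduce, and make monic.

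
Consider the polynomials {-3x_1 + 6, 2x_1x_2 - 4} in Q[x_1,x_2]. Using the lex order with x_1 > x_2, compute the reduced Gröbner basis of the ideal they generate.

G = {x_1 - 2, x_2 - 1}

f_1 = -3x_1 + 6, LT = x_1.
f_2 = 2x_1x_2 - 4, LT = x_1x_2.

S(f_1,f_2): lcm = x_1x_2. S = -2x_2 + 2.
  leading term x_2: no divisor's leading term divides it; move -2x_2 to the remainder.
  leading term 1: no divisor's leading term divides it; move 2 to the remainder.
  remainder -2x_2 + 2 ≠ 0; add g_3 = -2x_2 + 2 to the basis.

S(f_1,g_3): leading monomials are coprime, so the S-polynomial reduces to 0 (Buchberger's first criterion).
S(f_2,g_3): lcm = x_1x_2. S = x_1 - 2.
  leading term x_1: subtract (-\tfrac{1}{3})·f_1 from x_1 - 2 → 0
  remainder 0.

Every S-polynomial of the final basis reduces to 0, so we have a Gröbner basis.
Inter-reduce: drop elements whose leading term is divisible by another's, tail-reduce, and make monic.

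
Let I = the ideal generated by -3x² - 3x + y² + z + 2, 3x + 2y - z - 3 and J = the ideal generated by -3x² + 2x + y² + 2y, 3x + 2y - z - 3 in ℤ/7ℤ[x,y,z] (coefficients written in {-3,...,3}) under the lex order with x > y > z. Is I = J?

Equality of ideals is decidable: compute both reduced Gröbner bases (unique for the ordering) and check whether they agree.
Buchberger on the first generating set:
f_1 = -3x² - 3x + y² + z + 2, LT = x².
f_2 = 3x + 2y - z - 3, LT = x.

S(f_1,f_2): lcm = x². S = -3xy - 2xz + 2x + 2y² + 2z - 3.
  leading term xy: subtract (-y)·f_2 from -3xy - 2xz + 2x + 2y² + 2z - 3 → -2xz + 2x - 3y² - yz - 3y + 2z - 3
  leading term xz: subtract (-3z)·f_2 from -2xz + 2x - 3y² - yz - 3y + 2z - 3 → 2x - 3y² - 2yz - 3y - 3z² - 3
  leading term x: subtract (3)·f_2 from 2x - 3y² - 2yz - 3y - 3z² - 3 → -3y² - 2yz - 2y - 3z² + 3z - 1
  leading term y²: no divisor's leading term divides it; move -3y² to the remainder.
  leading term yz: no divisor's leading term divides it; move -2yz to the remainder.
  leading term y: no divisor's leading term divides it; move -2y to the remainder.
  leading term z²: no divisor's leading term divides it; move -3z² to the remainder.
  leading term z: no divisor's leading term divides it; move 3z to the remainder.
  leading term 1: no divisor's leading term divides it; move -1 to the remainder.
  remainder -3y² - 2yz - 2y - 3z² + 3z - 1 ≠ 0; add g_3 = -3y² - 2yz - 2y - 3z² + 3z - 1 to the basis.

The other S-polynomials (S(f_1,g_3), S(f_2,g_3)) all reduce to 0 modulo the current basis, so we have a Gröbner basis.
Inter-reduce: drop elements whose leading term is divisible by another's, tail-reduce, and make monic.
Reduced Gröbner basis: {x + 3y + 2z - 1, y² + 3yz + 3y + z² - z - 2}.

Buchberger on the second generating set:
h_1 = -3x² + 2x + y² + 2y, LT = x².
h_2 = 3x + 2y - z - 3, LT = x.

S(h_1,h_2): lcm = x². S = -3xy - 2xz - 2x + 2y² - 3y.
  leading term xy: subtract (-y)·h_2 from -3xy - 2xz - 2x + 2y² - 3y → -2xz - 2x - 3y² - yz + y
  leading term xz: subtract (-3z)·h_2 from -2xz - 2x - 3y² - yz + y → -2x - 3y² - 2yz + y - 3z² - 2z
  leading term x: subtract (-3)·h_2 from -2x - 3y² - 2yz + y - 3z² - 2z → -3y² - 2yz - 3z² + 2z - 2
  leading term y²: no divisor's leading term divides it; move -3y² to the remainder.
  leading term yz: no divisor's leading term divides it; move -2yz to the remainder.
  leading term z²: no divisor's leading term divides it; move -3z² to the remainder.
  leading term z: no divisor's leading term divides it; move 2z to the remainder.
  leading term 1: no divisor's leading term divides it; move -2 to the remainder.
  remainder -3y² - 2yz - 3z² + 2z - 2 ≠ 0; add k_3 = -3y² - 2yz - 3z² + 2z - 2 to the basis.

The other S-polynomials (S(h_1,k_3), S(h_2,k_3)) all reduce to 0 modulo the current basis, so we have a Gröbner basis.
Inter-reduce: drop elements whose leading term is divisible by another's, tail-reduce, and make monic.
Reduced Gröbner basis: {x + 3y + 2z - 1, y² + 3yz + z² - 3z + 3}.

The bases are distinct; the ideals are different.

No, the ideals differ.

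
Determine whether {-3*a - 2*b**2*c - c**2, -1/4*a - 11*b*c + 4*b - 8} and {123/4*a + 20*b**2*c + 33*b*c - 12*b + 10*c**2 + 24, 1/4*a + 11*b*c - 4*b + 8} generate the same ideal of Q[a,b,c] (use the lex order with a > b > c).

Yes, the ideals are equal.

Since reduced Gröbner bases are canonical representatives of ideals under a given ordering, it suffices to compute and compare them.
Buchberger on the first generating set:
f_1 = -3*a - 2*b**2*c - c**2, LT = a.
f_2 = -1/4*a - 11*b*c + 4*b - 8, LT = a.

S(f_1,f_2): lcm = a. S = 2/3*b**2*c - 44*b*c + 16*b + 1/3*c**2 - 32.
  reduce S modulo (f_1, f_2):
  remainder 2/3*b**2*c - 44*b*c + 16*b + 1/3*c**2 - 32 ≠ 0; add g_3 = 2/3*b**2*c - 44*b*c + 16*b + 1/3*c**2 - 32 to the basis.

The other S-polynomials (S(f_1,g_3), S(f_2,g_3)) all reduce to 0 modulo the current basis, so we have a Gröbner basis.
Inter-reduce: drop elements whose leading term is divisible by another's, tail-reduce, and make monic.
Reduced Gröbner basis: {a + 44*b*c - 16*b + 32, b**2*c - 66*b*c + 24*b + 1/2*c**2 - 48}.

Buchberger on the second generating set:
h_1 = 123/4*a + 20*b**2*c + 33*b*c - 12*b + 10*c**2 + 24, LT = a.
h_2 = 1/4*a + 11*b*c - 4*b + 8, LT = a.

S(h_1,h_2): lcm = a. S = 80/123*b**2*c - 1760/41*b*c + 640/41*b + 40/123*c**2 - 1280/41.
  reduce S modulo (h_1, h_2):
  remainder 80/123*b**2*c - 1760/41*b*c + 640/41*b + 40/123*c**2 - 1280/41 ≠ 0; add k_3 = 80/123*b**2*c - 1760/41*b*c + 640/41*b + 40/123*c**2 - 1280/41 to the basis.

The other S-polynomials (S(h_1,k_3), S(h_2,k_3)) all reduce to 0 modulo the current basis, so we have a Gröbner basis.
Inter-reduce: drop elements whose leading term is divisible by another's, tail-reduce, and make monic.
Reduced Gröbner basis: {a + 44*b*c - 16*b + 32, b**2*c - 66*b*c + 24*b + 1/2*c**2 - 48}.

The two bases agree; hence the ideals are identical.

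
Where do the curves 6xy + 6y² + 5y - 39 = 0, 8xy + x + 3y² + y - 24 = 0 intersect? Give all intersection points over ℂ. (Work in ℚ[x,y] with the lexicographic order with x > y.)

{(0, -3), (-7*sqrt(1015)/15 - 85/6, 5/6 - sqrt(1015)/30), (-85/6 + 7*sqrt(1015)/15, 5/6 + sqrt(1015)/30)}

Compute a lex Gröbner basis by Buchberger's algorithm.
f_1 = 6xy + 6y² + 5y - 39, LT = xy.
f_2 = 8xy + x + 3y² + y - 24, LT = xy.

S(f_1,f_2): lcm = xy. S = -⅛x + ⅝y² + 17/24y - 7/2.
  leading term x: no divisor's leading term divides it; move -⅛x to the remainder.
  leading term y²: no divisor's leading term divides it; move ⅝y² to the remainder.
  leading term y: no divisor's leading term divides it; move 17/24y to the remainder.
  leading term 1: no divisor's leading term divides it; move -7/2 to the remainder.
  remainder -⅛x + ⅝y² + 17/24y - 7/2 ≠ 0; add h_3 = -⅛x + ⅝y² + 17/24y - 7/2 to the basis.

S(f_1,h_3): lcm = xy. S = 5y³ + 20/3y² - 163/6y - 13/2.
  leading term y³: no divisor's leading term divides it; move 5y³ to the remainder.
  leading term y²: no divisor's leading term divides it; move 20/3y² to the remainder.
  leading term y: no divisor's leading term divides it; move -163/6y to the remainder.
  leading term 1: no divisor's leading term divides it; move -13/2 to the remainder.
  remainder 5y³ + 20/3y² - 163/6y - 13/2 ≠ 0; add h_4 = 5y³ + 20/3y² - 163/6y - 13/2 to the basis.

The other S-polynomials (S(f_2,h_3), S(f_1,h_4), S(f_2,h_4), S(h_3,h_4)) all reduce to 0 modulo the current basis, so we have a Gröbner basis.
Inter-reduce: drop elements whose leading term is divisible by another's, tail-reduce, and make monic.
Reduced Gröbner basis: {x - 5y² - 17/3y + 28, y³ + 4/3y² - 163/30y - 13/10}.

Elimination: the polynomial y³ + 4/3y² - 163/30y - 13/10 lies in the elimination ideal for y, so y ∈ {-3, 5/6 - sqrt(1015)/30, 5/6 + sqrt(1015)/30}. For each such y, the remaining basis elements (now univariate) give the rest of the solution.
  y = -3: the earlier basis element becomes x = 0, giving x = 0 — point (0, -3).
  y = 5/6 - sqrt(1015)/30: the earlier basis element becomes x + 85/6 + 7*sqrt(1015)/15 = 0, giving x = -7*sqrt(1015)/15 - 85/6 — point (-7*sqrt(1015)/15 - 85/6, 5/6 - sqrt(1015)/30).
  y = 5/6 + sqrt(1015)/30: the earlier basis element becomes x - 7*sqrt(1015)/15 + 85/6 = 0, giving x = -85/6 + 7*sqrt(1015)/15 — point (-85/6 + 7*sqrt(1015)/15, 5/6 + sqrt(1015)/30).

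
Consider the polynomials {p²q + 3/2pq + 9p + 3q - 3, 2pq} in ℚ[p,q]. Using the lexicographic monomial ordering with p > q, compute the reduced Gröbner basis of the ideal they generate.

G = {p + ⅓q - ⅓, q² - q}

f_1 = p²q + 3/2pq + 9p + 3q - 3, LT = p²q.
f_2 = 2pq, LT = pq.

S(f_1,f_2): lcm = p²q. S = 3/2pq + 9p + 3q - 3.
  leading term pq: subtract (¾)·f_2 from 3/2pq + 9p + 3q - 3 → 9p + 3q - 3
  leading term p: no divisor's leading term divides it; move 9p to the remainder.
  leading term q: no divisor's leading term divides it; move 3q to the remainder.
  leading term 1: no divisor's leading term divides it; move -3 to the remainder.
  remainder 9p + 3q - 3 ≠ 0; add g_3 = 9p + 3q - 3 to the basis.

S(f_1,g_3): lcm = p²q. S = -⅓pq² + 11/6pq + 9p + 3q - 3.
  leading term pq²: subtract (-⅙q)·f_2 from -⅓pq² + 11/6pq + 9p + 3q - 3 → 11/6pq + 9p + 3q - 3
  leading term pq: subtract (11/12)·f_2 from 11/6pq + 9p + 3q - 3 → 9p + 3q - 3
  leading term p: subtract (1)·g_3 from 9p + 3q - 3 → 0
  remainder 0.

S(f_2,g_3): lcm = pq. S = -⅓q² + ⅓q.
  leading term q²: no divisor's leading term divides it; move -⅓q² to the remainder.
  leading term q: no divisor's leading term divides it; move ⅓q to the remainder.
  remainder -⅓q² + ⅓q ≠ 0; add g_4 = -⅓q² + ⅓q to the basis.

S(f_1,g_4): lcm = p²q². S = p²q + 3/2pq² + 9pq + 3q² - 3q.
  leading term p²q: subtract (1)·f_1 from p²q + 3/2pq² + 9pq + 3q² - 3q → 3/2pq² + 15/2pq - 9p + 3q² - 6q + 3
  leading term pq²: subtract (¾q)·f_2 from 3/2pq² + 15/2pq - 9p + 3q² - 6q + 3 → 15/2pq - 9p + 3q² - 6q + 3
  leading term pq: subtract (15/4)·f_2 from 15/2pq - 9p + 3q² - 6q + 3 → -9p + 3q² - 6q + 3
  leading term p: subtract (-1)·g_3 from -9p + 3q² - 6q + 3 → 3q² - 3q
  leading term q²: subtract (-9)·g_4 from 3q² - 3q → 0
  remainder 0.

S(f_2,g_4): lcm = pq². S = pq.
  leading term pq: subtract (½)·f_2 from pq → 0
  remainder 0.

S(g_3,g_4): leading monomials are coprime, so the S-polynomial reduces to 0 (Buchberger's first criterion).
Every S-polynomial of the final basis reduces to 0, so we have a Gröbner basis.
Inter-reduce: drop elements whose leading term is divisible by another's, tail-reduce, and make monic.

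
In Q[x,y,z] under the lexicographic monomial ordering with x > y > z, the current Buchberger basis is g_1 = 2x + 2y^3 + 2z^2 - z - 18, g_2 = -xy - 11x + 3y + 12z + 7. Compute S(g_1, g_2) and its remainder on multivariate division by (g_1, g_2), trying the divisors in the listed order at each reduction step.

lcm(LM(g_1), LM(g_2)) = xy.
S = (lcm/LT(g_1))·g_1 − (lcm/LT(g_2))·g_2 = -11x + y^4 + yz^2 - 1/2yz - 6y + 12z + 7.
Reduce S modulo (g_1, g_2) in that order:
  leading term x: subtract (-11/2)·g_1 from -11x + y^4 + yz^2 - 1/2yz - 6y + 12z + 7 → y^4 + 11y^3 + yz^2 - 1/2yz - 6y + 11z^2 + 13/2z - 92
  leading term y^4: no divisor's leading term divides it; move y^4 to the remainder.
  leading term y^3: no divisor's leading term divides it; move 11y^3 to the remainder.
  leading term yz^2: no divisor's leading term divides it; move yz^2 to the remainder.
  leading term yz: no divisor's leading term divides it; move -1/2yz to the remainder.
  leading term y: no divisor's leading term divides it; move -6y to the remainder.
  leading term z^2: no divisor's leading term divides it; move 11z^2 to the remainder.
  leading term z: no divisor's leading term divides it; move 13/2z to the remainder.
  leading term 1: no divisor's leading term divides it; move -92 to the remainder.
The remainder y^4 + 11y^3 + yz^2 - 1/2yz - 6y + 11z^2 + 13/2z - 92 is nonzero, so it would be added as the next basis element.

S(g_1, g_2) = -11x + y^4 + yz^2 - 1/2yz - 6y + 12z + 7; remainder on division = y^4 + 11y^3 + yz^2 - 1/2yz - 6y + 11z^2 + 13/2z - 92.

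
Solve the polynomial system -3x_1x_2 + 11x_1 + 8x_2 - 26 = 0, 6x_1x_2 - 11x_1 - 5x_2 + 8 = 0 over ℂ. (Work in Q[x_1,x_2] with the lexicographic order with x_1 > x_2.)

{(2, 2), (1, 3)}

Compute a lex Gröbner basis by Buchberger's algorithm.
f_1 = -3x_1x_2 + 11x_1 + 8x_2 - 26, LT = x_1x_2.
f_2 = 6x_1x_2 - 11x_1 - 5x_2 + 8, LT = x_1x_2.

S(f_1,f_2): lcm = x_1x_2. S = -\tfrac{11}{6}x_1 - \tfrac{11}{6}x_2 + \tfrac{22}{3}.
  reduce S modulo (f_1, f_2):
  remainder -\tfrac{11}{6}x_1 - \tfrac{11}{6}x_2 + \tfrac{22}{3} ≠ 0; add h_3 = -\tfrac{11}{6}x_1 - \tfrac{11}{6}x_2 + \tfrac{22}{3} to the basis.

S(f_1,h_3): lcm = x_1x_2. S = -\tfrac{11}{3}x_1 - x_2^{2} + \tfrac{4}{3}x_2 + \tfrac{26}{3}.
  reduce S modulo (f_1, f_2, h_3):
  remainder -x_2^{2} + 5x_2 - 6 ≠ 0; add h_4 = -x_2^{2} + 5x_2 - 6 to the basis.

The other S-polynomials (S(f_2,h_3), S(f_1,h_4), S(f_2,h_4), S(h_3,h_4)) all reduce to 0 modulo the current basis, so we have a Gröbner basis.
Inter-reduce: drop elements whose leading term is divisible by another's, tail-reduce, and make monic.
Reduced Gröbner basis: {x_1 + x_2 - 4, x_2^{2} - 5x_2 + 6}.

From the last basis element, x_2^{2} - 5x_2 + 6 = 0, so x_2 takes values in {2, 3}. Each choice, substituted upward through the basis, yields the corresponding point(s) of the solution set.
  x_2 = 2: the earlier basis element becomes x_1 - 2 = 0, giving x_1 = 2 — point (2, 2).
  x_2 = 3: the earlier basis element becomes x_1 - 1 = 0, giving x_1 = 1 — point (1, 3).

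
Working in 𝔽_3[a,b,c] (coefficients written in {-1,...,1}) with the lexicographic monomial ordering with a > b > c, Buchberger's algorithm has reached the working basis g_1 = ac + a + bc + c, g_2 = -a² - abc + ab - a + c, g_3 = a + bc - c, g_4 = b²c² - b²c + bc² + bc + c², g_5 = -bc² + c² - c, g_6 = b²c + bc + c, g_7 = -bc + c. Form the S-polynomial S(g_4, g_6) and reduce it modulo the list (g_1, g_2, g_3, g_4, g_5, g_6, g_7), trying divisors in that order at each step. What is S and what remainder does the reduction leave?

lcm(LM(g_4), LM(g_6)) = b²c².
S = (lcm/LT(g_4))·g_4 − (lcm/LT(g_6))·g_6 = -b²c + bc.
Reduce S modulo (g_1, g_2, g_3, g_4, g_5, g_6, g_7) in that order:
  leading term b²c: subtract (-1)·g_6 from -b²c + bc → -bc + c
  leading term bc: subtract (1)·g_7 from -bc + c → 0
The remainder is 0, so this S-polynomial contributes no new basis element.

S(g_4, g_6) = -b²c + bc; remainder on division = 0.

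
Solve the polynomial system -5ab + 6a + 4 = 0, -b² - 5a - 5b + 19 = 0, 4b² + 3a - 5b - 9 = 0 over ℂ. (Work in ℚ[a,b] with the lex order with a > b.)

{(1, 2)}

Compute a lex Gröbner basis by Buchberger's algorithm.
f_1 = -5ab + 6a + 4, LT = ab.
f_2 = -5a - b² - 5b + 19, LT = a.
f_3 = 3a + 4b² - 5b - 9, LT = a.

S(f_1,f_2): lcm = ab. S = -6/5a - ⅕b³ - b² + 19/5b - ⅘.
  leading term a: subtract (6/25)·f_2 from -6/5a - ⅕b³ - b² + 19/5b - ⅘ → -⅕b³ - 19/25b² + 5b - 134/25
  leading term b³: no divisor's leading term divides it; move -⅕b³ to the remainder.
  leading term b²: no divisor's leading term divides it; move -19/25b² to the remainder.
  leading term b: no divisor's leading term divides it; move 5b to the remainder.
  leading term 1: no divisor's leading term divides it; move -134/25 to the remainder.
  remainder -⅕b³ - 19/25b² + 5b - 134/25 ≠ 0; add h_4 = -⅕b³ - 19/25b² + 5b - 134/25 to the basis.

S(f_1,f_3): lcm = ab. S = -6/5a - 4/3b³ + 5/3b² + 3b - ⅘.
  leading term a: subtract (6/25)·f_2 from -6/5a - 4/3b³ + 5/3b² + 3b - ⅘ → -4/3b³ + 143/75b² + 21/5b - 134/25
  leading term b³: subtract (20/3)·h_4 from -4/3b³ + 143/75b² + 21/5b - 134/25 → 523/75b² - 437/15b + 2278/75
  leading term b²: no divisor's leading term divides it; move 523/75b² to the remainder.
  leading term b: no divisor's leading term divides it; move -437/15b to the remainder.
  leading term 1: no divisor's leading term divides it; move 2278/75 to the remainder.
  remainder 523/75b² - 437/15b + 2278/75 ≠ 0; add h_5 = 523/75b² - 437/15b + 2278/75 to the basis.

S(f_2,f_3): lcm = a. S = -17/15b² + 8/3b - ⅘.
  leading term b²: subtract (-85/523)·h_5 from -17/15b² + 8/3b - ⅘ → -3245/1569b + 6490/1569
  leading term b: no divisor's leading term divides it; move -3245/1569b to the remainder.
  leading term 1: no divisor's leading term divides it; move 6490/1569 to the remainder.
  remainder -3245/1569b + 6490/1569 ≠ 0; add h_6 = -3245/1569b + 6490/1569 to the basis.

The other S-polynomials (S(f_1,h_4), S(f_2,h_4), S(f_3,h_4), S(f_1,h_5), S(f_2,h_5), S(f_3,h_5), S(h_4,h_5), S(f_1,h_6), S(f_2,h_6), S(f_3,h_6), S(h_4,h_6), S(h_5,h_6)) all reduce to 0 modulo the current basis, so we have a Gröbner basis.
Inter-reduce: drop elements whose leading term is divisible by another's, tail-reduce, and make monic.
Reduced Gröbner basis: {a - 1, b - 2}.

Elimination: the polynomial b - 2 lies in the elimination ideal for b, so b ∈ {2}. For each such b, the remaining basis elements (now univariate) give the rest of the solution.
  b = 2: the earlier basis element becomes a - 1 = 0, giving a = 1 — point (1, 2).
Substituting each solution back into the original system confirms all equations vanish.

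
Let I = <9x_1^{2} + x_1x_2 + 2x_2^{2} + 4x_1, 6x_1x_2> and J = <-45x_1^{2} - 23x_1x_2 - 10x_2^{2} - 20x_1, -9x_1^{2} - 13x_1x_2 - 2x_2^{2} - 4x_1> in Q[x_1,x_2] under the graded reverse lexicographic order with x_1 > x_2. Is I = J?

Since reduced Gröbner bases are canonical representatives of ideals under a given ordering, it suffices to compute and compare them.
Buchberger on the first generating set:
f_1 = 9x_1^{2} + x_1x_2 + 2x_2^{2} + 4x_1, LT = x_1^{2}.
f_2 = 6x_1x_2, LT = x_1x_2.

S(f_1,f_2): lcm = x_1^{2}x_2. S = \tfrac{1}{9}x_1x_2^{2} + \tfrac{2}{9}x_2^{3} + \tfrac{4}{9}x_1x_2.
  leading term x_1x_2^{2}: subtract (\tfrac{1}{54}x_2)·f_2 from \tfrac{1}{9}x_1x_2^{2} + \tfrac{2}{9}x_2^{3} + \tfrac{4}{9}x_1x_2 → \tfrac{2}{9}x_2^{3} + \tfrac{4}{9}x_1x_2
  leading term x_2^{3}: no divisor's leading term divides it; move \tfrac{2}{9}x_2^{3} to the remainder.
  leading term x_1x_2: subtract (\tfrac{2}{27})·f_2 from \tfrac{4}{9}x_1x_2 → 0
  remainder \tfrac{2}{9}x_2^{3} ≠ 0; add g_3 = \tfrac{2}{9}x_2^{3} to the basis.

S(f_1,g_3): leading monomials are coprime, so the S-polynomial reduces to 0 (Buchberger's first criterion).
S(f_2,g_3): lcm = x_1x_2^{3}. S = 0.
  remainder 0.

Every S-polynomial of the final basis reduces to 0, so we have a Gröbner basis.
Inter-reduce: drop elements whose leading term is divisible by another's, tail-reduce, and make monic.
Reduced Gröbner basis: {x_2^{3}, x_1^{2} + \tfrac{2}{9}x_2^{2} + \tfrac{4}{9}x_1, x_1x_2}.

Buchberger on the second generating set:
h_1 = -45x_1^{2} - 23x_1x_2 - 10x_2^{2} - 20x_1, LT = x_1^{2}.
h_2 = -9x_1^{2} - 13x_1x_2 - 2x_2^{2} - 4x_1, LT = x_1^{2}.

S(h_1,h_2): lcm = x_1^{2}. S = -\tfrac{14}{15}x_1x_2.
  leading term x_1x_2: no divisor's leading term divides it; move -\tfrac{14}{15}x_1x_2 to the remainder.
  remainder -\tfrac{14}{15}x_1x_2 ≠ 0; add k_3 = -\tfrac{14}{15}x_1x_2 to the basis.

S(h_1,k_3): lcm = x_1^{2}x_2. S = \tfrac{23}{45}x_1x_2^{2} + \tfrac{2}{9}x_2^{3} + \tfrac{4}{9}x_1x_2.
  leading term x_1x_2^{2}: subtract (-\tfrac{23}{42}x_2)·k_3 from \tfrac{23}{45}x_1x_2^{2} + \tfrac{2}{9}x_2^{3} + \tfrac{4}{9}x_1x_2 → \tfrac{2}{9}x_2^{3} + \tfrac{4}{9}x_1x_2
  leading term x_2^{3}: no divisor's leading term divides it; move \tfrac{2}{9}x_2^{3} to the remainder.
  leading term x_1x_2: subtract (-\tfrac{10}{21})·k_3 from \tfrac{4}{9}x_1x_2 → 0
  remainder \tfrac{2}{9}x_2^{3} ≠ 0; add k_4 = \tfrac{2}{9}x_2^{3} to the basis.

S(h_2,k_3): lcm = x_1^{2}x_2. S = \tfrac{13}{9}x_1x_2^{2} + \tfrac{2}{9}x_2^{3} + \tfrac{4}{9}x_1x_2.
  leading term x_1x_2^{2}: subtract (-\tfrac{65}{42}x_2)·k_3 from \tfrac{13}{9}x_1x_2^{2} + \tfrac{2}{9}x_2^{3} + \tfrac{4}{9}x_1x_2 → \tfrac{2}{9}x_2^{3} + \tfrac{4}{9}x_1x_2
  leading term x_2^{3}: subtract (1)·k_4 from \tfrac{2}{9}x_2^{3} + \tfrac{4}{9}x_1x_2 → \tfrac{4}{9}x_1x_2
  leading term x_1x_2: subtract (-\tfrac{10}{21})·k_3 from \tfrac{4}{9}x_1x_2 → 0
  remainder 0.

S(h_1,k_4): leading monomials are coprime, so the S-polynomial reduces to 0 (Buchberger's first criterion).
S(h_2,k_4): leading monomials are coprime, so the S-polynomial reduces to 0 (Buchberger's first criterion).
S(k_3,k_4): lcm = x_1x_2^{3}. S = 0.
  remainder 0.

Every S-polynomial of the final basis reduces to 0, so we have a Gröbner basis.
Inter-reduce: drop elements whose leading term is divisible by another's, tail-reduce, and make monic.
Reduced Gröbner basis: {x_2^{3}, x_1^{2} + \tfrac{2}{9}x_2^{2} + \tfrac{4}{9}x_1, x_1x_2}.

These coincide, so the ideals are equal.

Yes, the ideals are equal.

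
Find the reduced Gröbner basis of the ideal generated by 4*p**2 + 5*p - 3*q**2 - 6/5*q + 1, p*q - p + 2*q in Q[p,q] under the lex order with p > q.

G = {p + 3/8*q**3 - 9/40*q**2 - 41/40*q + 1/8, q**4 - 8/5*q**3 - 32/15*q**2 - 34/15*q - 1/3}

f_1 = 4*p**2 + 5*p - 3*q**2 - 6/5*q + 1, LT = p**2.
f_2 = p*q - p + 2*q, LT = p*q.

S(f_1,f_2): lcm = p**2*q. S = p**2 - 3/4*p*q - 3/4*q**3 - 3/10*q**2 + 1/4*q.
  leading term p**2: subtract (1/4)·f_1 from p**2 - 3/4*p*q - 3/4*q**3 - 3/10*q**2 + 1/4*q → -3/4*p*q - 5/4*p - 3/4*q**3 + 9/20*q**2 + 11/20*q - 1/4
  leading term p*q: subtract (-3/4)·f_2 from -3/4*p*q - 5/4*p - 3/4*q**3 + 9/20*q**2 + 11/20*q - 1/4 → -2*p - 3/4*q**3 + 9/20*q**2 + 41/20*q - 1/4
  leading term p: no divisor's leading term divides it; move -2*p to the remainder.
  leading term q**3: no divisor's leading term divides it; move -3/4*q**3 to the remainder.
  leading term q**2: no divisor's leading term divides it; move 9/20*q**2 to the remainder.
  leading term q: no divisor's leading term divides it; move 41/20*q to the remainder.
  leading term 1: no divisor's leading term divides it; move -1/4 to the remainder.
  remainder -2*p - 3/4*q**3 + 9/20*q**2 + 41/20*q - 1/4 ≠ 0; add g_3 = -2*p - 3/4*q**3 + 9/20*q**2 + 41/20*q - 1/4 to the basis.

S(f_2,g_3): lcm = p*q. S = -p - 3/8*q**4 + 9/40*q**3 + 41/40*q**2 + 15/8*q.
  leading term p: subtract (1/2)·g_3 from -p - 3/8*q**4 + 9/40*q**3 + 41/40*q**2 + 15/8*q → -3/8*q**4 + 3/5*q**3 + 4/5*q**2 + 17/20*q + 1/8
  leading term q**4: no divisor's leading term divides it; move -3/8*q**4 to the remainder.
  leading term q**3: no divisor's leading term divides it; move 3/5*q**3 to the remainder.
  leading term q**2: no divisor's leading term divides it; move 4/5*q**2 to the remainder.
  leading term q: no divisor's leading term divides it; move 17/20*q to the remainder.
  leading term 1: no divisor's leading term divides it; move 1/8 to the remainder.
  remainder -3/8*q**4 + 3/5*q**3 + 4/5*q**2 + 17/20*q + 1/8 ≠ 0; add g_4 = -3/8*q**4 + 3/5*q**3 + 4/5*q**2 + 17/20*q + 1/8 to the basis.

The other S-polynomials (S(f_1,g_3), S(f_1,g_4), S(f_2,g_4), S(g_3,g_4)) all reduce to 0 modulo the current basis, so we have a Gröbner basis.
Inter-reduce: drop elements whose leading term is divisible by another's, tail-reduce, and make monic.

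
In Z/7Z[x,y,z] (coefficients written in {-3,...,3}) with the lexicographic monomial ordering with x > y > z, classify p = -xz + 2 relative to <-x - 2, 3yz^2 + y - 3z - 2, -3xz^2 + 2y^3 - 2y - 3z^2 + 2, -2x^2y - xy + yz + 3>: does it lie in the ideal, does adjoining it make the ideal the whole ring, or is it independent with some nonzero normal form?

Adjoining -xz + 2 makes the ideal the whole ring: the system is inconsistent.

First compute the reduced Gröbner basis of I by Buchberger's algorithm.
f_1 = -x - 2, LT = x.
f_2 = 3yz^2 + y - 3z - 2, LT = yz^2.
f_3 = -3xz^2 + 2y^3 - 2y - 3z^2 + 2, LT = xz^2.
f_4 = -2x^2y - xy + yz + 3, LT = x^2y.

S(f_1,f_3): lcm = xz^2. S = 3y^3 - 3y + z^2 + 3.
  reduce S modulo (f_1, f_2, f_3, f_4):
  remainder 3y^3 - 3y + z^2 + 3 ≠ 0; add h_5 = 3y^3 - 3y + z^2 + 3 to the basis.

S(f_1,f_4): lcm = x^2y. S = -2xy - 3yz - 2.
  reduce S modulo (f_1, f_2, f_3, f_4, h_5):
  remainder -3yz - 3y - 2 ≠ 0; add h_6 = -3yz - 3y - 2 to the basis.

S(f_2,f_4): lcm = x^2yz^2. S = -2x^2y - x^2z - 3x^2 + 3xyz^2 - 3yz^3 - 2z^2.
  reduce S modulo (f_1, f_2, f_3, f_4, h_5, h_6):
  remainder 2z^2 + 2z + 2 ≠ 0; add h_7 = 2z^2 + 2z + 2 to the basis.

S(f_2,h_5): lcm = y^3z^2. S = -2y^3 - y^2z - 3y^2 + yz^2 + 2z^4 - z^2.
  reduce S modulo (f_1, f_2, f_3, f_4, h_5, h_6, h_7):
  remainder -2y^2 + 3y + z + 3 ≠ 0; add h_8 = -2y^2 + 3y + z + 3 to the basis.

S(f_4,h_5): lcm = x^2y^3. S = x^2y + 2x^2z^2 - x^2 - 3xy^3 + 3y^3z + 2y^2.
  reduce S modulo (f_1, f_2, f_3, f_4, h_5, h_6, h_7, h_8):
  remainder 3y - z - 2 ≠ 0; add h_9 = 3y - z - 2 to the basis.

S(f_2,h_6): lcm = yz^2. S = -yz - 2y + 3z - 3.
  reduce S modulo (f_1, f_2, f_3, f_4, h_5, h_6, h_7, h_8, h_9):
  remainder -2z - 3 ≠ 0; add h_10 = -2z - 3 to the basis.

The other S-polynomials (S(f_1,f_2), S(f_2,f_3), S(f_3,f_4), S(f_1,h_5), S(f_3,h_5), S(f_1,h_6), S(f_3,h_6), S(f_4,h_6), S(h_5,h_6), S(f_1,h_7), S(f_2,h_7), S(f_3,h_7), S(f_4,h_7), S(h_5,h_7), S(h_6,h_7), S(f_1,h_8), S(f_2,h_8), S(f_3,h_8), S(f_4,h_8), S(h_5,h_8), S(h_6,h_8), S(h_7,h_8), S(f_1,h_9), S(f_2,h_9), S(f_3,h_9), S(f_4,h_9), S(h_5,h_9), S(h_6,h_9), S(h_7,h_9), S(h_8,h_9), S(f_1,h_10), S(f_2,h_10), S(f_3,h_10), S(f_4,h_10), S(h_5,h_10), S(h_6,h_10), S(h_7,h_10), S(h_8,h_10), S(h_9,h_10)) all reduce to 0 modulo the current basis, so we have a Gröbner basis.
Inter-reduce: drop elements whose leading term is divisible by another's, tail-reduce, and make monic.
Reduced Gröbner basis: {x + 2, y + 1, z - 2}.
Label its elements g_1 = x + 2, g_2 = y + 1, g_3 = z - 2.

Reduce p = -xz + 2 modulo G:
  leading term xz: subtract (-z)·g_1 from -xz + 2 → 2z + 2
  leading term z: subtract (2)·g_3 from 2z + 2 → -1
  leading term 1: no divisor's leading term divides it; move -1 to the remainder.
  normal form = -1.
The normal form is nonzero, so p ∉ I. Since p minus its normal form lies in I, I + (p) = I + (r) where r = -1; decide whether this ideal is the whole ring.
Here r = -1 is a nonzero constant, hence a unit: 1 ∈ I + (p), the Gröbner basis of I + (p) is {1}, and the enlarged system has no common solution — adjoining p is inconsistent.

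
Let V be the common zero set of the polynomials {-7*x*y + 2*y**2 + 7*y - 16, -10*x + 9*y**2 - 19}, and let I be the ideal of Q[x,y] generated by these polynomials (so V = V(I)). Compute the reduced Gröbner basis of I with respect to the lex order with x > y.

f_1 = -7*x*y + 2*y**2 + 7*y - 16, LT = x*y.
f_2 = -10*x + 9*y**2 - 19, LT = x.

S(f_1,f_2): lcm = x*y. S = 9/10*y**3 - 2/7*y**2 - 29/10*y + 16/7.
  leading term y**3: no divisor's leading term divides it; move 9/10*y**3 to the remainder.
  leading term y**2: no divisor's leading term divides it; move -2/7*y**2 to the remainder.
  leading term y: no divisor's leading term divides it; move -29/10*y to the remainder.
  leading term 1: no divisor's leading term divides it; move 16/7 to the remainder.
  remainder 9/10*y**3 - 2/7*y**2 - 29/10*y + 16/7 ≠ 0; add g_3 = 9/10*y**3 - 2/7*y**2 - 29/10*y + 16/7 to the basis.

The other S-polynomials (S(f_1,g_3), S(f_2,g_3)) all reduce to 0 modulo the current basis, so we have a Gröbner basis.
Inter-reduce: drop elements whose leading term is divisible by another's, tail-reduce, and make monic.

G = {x - 9/10*y**2 + 19/10, y**3 - 20/63*y**2 - 29/9*y + 160/63}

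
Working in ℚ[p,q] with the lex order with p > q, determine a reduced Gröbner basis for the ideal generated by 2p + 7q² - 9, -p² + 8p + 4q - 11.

f_1 = 2p + 7q² - 9, LT = p.
f_2 = -p² + 8p + 4q - 11, LT = p².

S(f_1,f_2): lcm = p². S = 7/2pq² + 7/2p + 4q - 11.
  leading term pq²: subtract (7/4q²)·f_1 from 7/2pq² + 7/2p + 4q - 11 → 7/2p - 49/4q⁴ + 63/4q² + 4q - 11
  leading term p: subtract (7/4)·f_1 from 7/2p - 49/4q⁴ + 63/4q² + 4q - 11 → -49/4q⁴ + 7/2q² + 4q + 19/4
  leading term q⁴: no divisor's leading term divides it; move -49/4q⁴ to the remainder.
  leading term q²: no divisor's leading term divides it; move 7/2q² to the remainder.
  leading term q: no divisor's leading term divides it; move 4q to the remainder.
  leading term 1: no divisor's leading term divides it; move 19/4 to the remainder.
  remainder -49/4q⁴ + 7/2q² + 4q + 19/4 ≠ 0; add g_3 = -49/4q⁴ + 7/2q² + 4q + 19/4 to the basis.

S(f_1,g_3): leading monomials are coprime, so the S-polynomial reduces to 0 (Buchberger's first criterion).
S(f_2,g_3): leading monomials are coprime, so the S-polynomial reduces to 0 (Buchberger's first criterion).
Every S-polynomial of the final basis reduces to 0, so we have a Gröbner basis.
Inter-reduce: drop elements whose leading term is divisible by another's, tail-reduce, and make monic.

G = {p + 7/2q² - 9/2, q⁴ - 2/7q² - 16/49q - 19/49}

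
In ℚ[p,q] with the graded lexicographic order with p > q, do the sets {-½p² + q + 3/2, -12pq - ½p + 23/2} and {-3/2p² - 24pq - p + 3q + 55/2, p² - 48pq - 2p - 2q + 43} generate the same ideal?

Equality of ideals is decidable: compute both reduced Gröbner bases (unique for the ordering) and check whether they agree.
Buchberger on the first generating set:
f_1 = -½p² + q + 3/2, LT = p².
f_2 = -12pq - ½p + 23/2, LT = pq.

S(f_1,f_2): lcm = p²q. S = -1/24p² - 2q² + 23/24p - 3q.
  leading term p²: subtract (1/12)·f_1 from -1/24p² - 2q² + 23/24p - 3q → -2q² + 23/24p - 37/12q - ⅛
  leading term q²: no divisor's leading term divides it; move -2q² to the remainder.
  leading term p: no divisor's leading term divides it; move 23/24p to the remainder.
  leading term q: no divisor's leading term divides it; move -37/12q to the remainder.
  leading term 1: no divisor's leading term divides it; move -⅛ to the remainder.
  remainder -2q² + 23/24p - 37/12q - ⅛ ≠ 0; add g_3 = -2q² + 23/24p - 37/12q - ⅛ to the basis.

The other S-polynomials (S(f_1,g_3), S(f_2,g_3)) all reduce to 0 modulo the current basis, so we have a Gröbner basis.
Inter-reduce: drop elements whose leading term is divisible by another's, tail-reduce, and make monic.
Reduced Gröbner basis: {p² - 2q - 3, pq + 1/24p - 23/24, q² - 23/48p + 37/24q + 1/16}.

Buchberger on the second generating set:
h_1 = -3/2p² - 24pq - p + 3q + 55/2, LT = p².
h_2 = p² - 48pq - 2p - 2q + 43, LT = p².

S(h_1,h_2): lcm = p². S = 64pq + 8/3p - 184/3.
  leading term pq: no divisor's leading term divides it; move 64pq to the remainder.
  leading term p: no divisor's leading term divides it; move 8/3p to the remainder.
  leading term 1: no divisor's leading term divides it; move -184/3 to the remainder.
  remainder 64pq + 8/3p - 184/3 ≠ 0; add k_3 = 64pq + 8/3p - 184/3 to the basis.

S(h_1,k_3): lcm = p²q. S = 16pq² - 1/24p² + ⅔pq - 2q² + 23/24p - 55/3q.
  leading term pq²: subtract (¼q)·k_3 from 16pq² - 1/24p² + ⅔pq - 2q² + 23/24p - 55/3q → -1/24p² - 2q² + 23/24p - 3q
  leading term p²: subtract (1/36)·h_1 from -1/24p² - 2q² + 23/24p - 3q → ⅔pq - 2q² + 71/72p - 37/12q - 55/72
  leading term pq: subtract (1/96)·k_3 from ⅔pq - 2q² + 71/72p - 37/12q - 55/72 → -2q² + 23/24p - 37/12q - ⅛
  leading term q²: no divisor's leading term divides it; move -2q² to the remainder.
  leading term p: no divisor's leading term divides it; move 23/24p to the remainder.
  leading term q: no divisor's leading term divides it; move -37/12q to the remainder.
  leading term 1: no divisor's leading term divides it; move -⅛ to the remainder.
  remainder -2q² + 23/24p - 37/12q - ⅛ ≠ 0; add k_4 = -2q² + 23/24p - 37/12q - ⅛ to the basis.

The other S-polynomials (S(h_2,k_3), S(h_1,k_4), S(h_2,k_4), S(k_3,k_4)) all reduce to 0 modulo the current basis, so we have a Gröbner basis.
Inter-reduce: drop elements whose leading term is divisible by another's, tail-reduce, and make monic.
Reduced Gröbner basis: {p² - 2q - 3, pq + 1/24p - 23/24, q² - 23/48p + 37/24q + 1/16}.

Same reduced basis, so the two generating sets span the same ideal.

Yes, the ideals are equal.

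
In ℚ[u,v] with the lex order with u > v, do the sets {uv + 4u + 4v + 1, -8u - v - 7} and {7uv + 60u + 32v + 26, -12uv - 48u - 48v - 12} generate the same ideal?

No, the ideals differ.

Since reduced Gröbner bases are canonical representatives of ideals under a given ordering, it suffices to compute and compare them.
Buchberger on the first generating set:
f_1 = uv + 4u + 4v + 1, LT = uv.
f_2 = -8u - v - 7, LT = u.

S(f_1,f_2): lcm = uv. S = 4u - ⅛v² + 25/8v + 1.
  reduce S modulo (f_1, f_2):
  remainder -⅛v² + 21/8v - 5/2 ≠ 0; add g_3 = -⅛v² + 21/8v - 5/2 to the basis.

The other S-polynomials (S(f_1,g_3), S(f_2,g_3)) all reduce to 0 modulo the current basis, so we have a Gröbner basis.
Inter-reduce: drop elements whose leading term is divisible by another's, tail-reduce, and make monic.
Reduced Gröbner basis: {u + ⅛v + ⅞, v² - 21v + 20}.

Buchberger on the second generating set:
h_1 = 7uv + 60u + 32v + 26, LT = uv.
h_2 = -12uv - 48u - 48v - 12, LT = uv.

S(h_1,h_2): lcm = uv. S = 32/7u + 4/7v + 19/7.
  reduce S modulo (h_1, h_2):
  remainder 32/7u + 4/7v + 19/7 ≠ 0; add k_3 = 32/7u + 4/7v + 19/7 to the basis.

S(h_1,k_3): lcm = uv. S = 60/7u - ⅛v² + 891/224v + 26/7.
  reduce S modulo (h_1, h_2, k_3):
  remainder -⅛v² + 93/32v - 11/8 ≠ 0; add k_4 = -⅛v² + 93/32v - 11/8 to the basis.

The other S-polynomials (S(h_2,k_3), S(h_1,k_4), S(h_2,k_4), S(k_3,k_4)) all reduce to 0 modulo the current basis, so we have a Gröbner basis.
Inter-reduce: drop elements whose leading term is divisible by another's, tail-reduce, and make monic.
Reduced Gröbner basis: {u + ⅛v + 19/32, v² - 93/4v + 11}.

The bases are distinct; the ideals are different.
The same test decides containment: I ⊆ J iff every generator of I reduces to 0 modulo a Gröbner basis of J.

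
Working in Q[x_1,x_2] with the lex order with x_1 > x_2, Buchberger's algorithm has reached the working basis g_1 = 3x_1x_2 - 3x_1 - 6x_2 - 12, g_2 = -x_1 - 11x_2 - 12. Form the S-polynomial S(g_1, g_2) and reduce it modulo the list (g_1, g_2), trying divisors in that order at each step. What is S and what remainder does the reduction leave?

lcm(LM(g_1), LM(g_2)) = x_1x_2.
S = (lcm/LT(g_1))·g_1 − (lcm/LT(g_2))·g_2 = -x_1 - 11x_2^2 - 14x_2 - 4.
Reduce S modulo (g_1, g_2) in that order:
  leading term x_1: subtract (1)·g_2 from -x_1 - 11x_2^2 - 14x_2 - 4 → -11x_2^2 - 3x_2 + 8
  leading term x_2^2: no divisor's leading term divides it; move -11x_2^2 to the remainder.
  leading term x_2: no divisor's leading term divides it; move -3x_2 to the remainder.
  leading term 1: no divisor's leading term divides it; move 8 to the remainder.
The remainder -11x_2^2 - 3x_2 + 8 is nonzero, so it would be added as the next basis element.
This is the inner loop of Buchberger's algorithm — each nonzero remainder becomes a new basis element.

S(g_1, g_2) = -x_1 - 11x_2^2 - 14x_2 - 4; remainder on division = -11x_2^2 - 3x_2 + 8.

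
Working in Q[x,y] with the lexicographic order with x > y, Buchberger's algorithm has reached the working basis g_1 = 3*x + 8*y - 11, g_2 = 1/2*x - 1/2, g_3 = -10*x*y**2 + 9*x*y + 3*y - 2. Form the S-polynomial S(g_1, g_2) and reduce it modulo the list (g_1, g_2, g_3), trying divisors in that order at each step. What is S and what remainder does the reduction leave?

S(g_1, g_2) = 8/3*y - 8/3; remainder on division = 8/3*y - 8/3.

lcm(LM(g_1), LM(g_2)) = x.
S = (lcm/LT(g_1))·g_1 − (lcm/LT(g_2))·g_2 = 8/3*y - 8/3.
Reduce S modulo (g_1, g_2, g_3) in that order:
  leading term y: no divisor's leading term divides it; move 8/3*y to the remainder.
  leading term 1: no divisor's leading term divides it; move -8/3 to the remainder.
The remainder 8/3*y - 8/3 is nonzero, so it would be added as the next basis element.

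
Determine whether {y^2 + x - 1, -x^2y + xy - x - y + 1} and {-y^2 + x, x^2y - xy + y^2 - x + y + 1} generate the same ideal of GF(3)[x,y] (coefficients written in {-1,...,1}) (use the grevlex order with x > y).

No, the ideals differ.

Equality of ideals is decidable: compute both reduced Gröbner bases (unique for the ordering) and check whether they agree.
Buchberger on the first generating set:
f_1 = y^2 + x - 1, LT = y^2.
f_2 = -x^2y + xy - x - y + 1, LT = x^2y.

S(f_1,f_2): lcm = x^2y^2. S = x^3 + xy^2 - x^2 - xy - y^2 + y.
  reduce S modulo (f_1, f_2):
  remainder x^3 + x^2 - xy - x + y - 1 ≠ 0; add g_3 = x^3 + x^2 - xy - x + y - 1 to the basis.

The other S-polynomials (S(f_1,g_3), S(f_2,g_3)) all reduce to 0 modulo the current basis, so we have a Gröbner basis.
Inter-reduce: drop elements whose leading term is divisible by another's, tail-reduce, and make monic.
Reduced Gröbner basis: {x^3 + x^2 - xy - x + y - 1, x^2y - xy + x + y - 1, y^2 + x - 1}.

Buchberger on the second generating set:
h_1 = -y^2 + x, LT = y^2.
h_2 = x^2y - xy + y^2 - x + y + 1, LT = x^2y.

S(h_1,h_2): lcm = x^2y^2. S = -x^3 + xy^2 - y^3 + xy - y^2 - y.
  reduce S modulo (h_1, h_2):
  remainder -x^3 + x^2 - x - y ≠ 0; add k_3 = -x^3 + x^2 - x - y to the basis.

The other S-polynomials (S(h_1,k_3), S(h_2,k_3)) all reduce to 0 modulo the current basis, so we have a Gröbner basis.
Inter-reduce: drop elements whose leading term is divisible by another's, tail-reduce, and make monic.
Reduced Gröbner basis: {x^3 - x^2 + x + y, x^2y - xy + y + 1, y^2 - x}.

These differ, so the ideals are not equal.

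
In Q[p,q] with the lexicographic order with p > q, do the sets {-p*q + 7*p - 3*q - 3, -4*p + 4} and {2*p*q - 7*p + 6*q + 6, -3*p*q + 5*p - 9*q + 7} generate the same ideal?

For a fixed monomial order, each ideal has a unique reduced Gröbner basis; comparing bases decides equality.
Buchberger on the first generating set:
f_1 = -p*q + 7*p - 3*q - 3, LT = p*q.
f_2 = -4*p + 4, LT = p.

S(f_1,f_2): lcm = p*q. S = -7*p + 4*q + 3.
  leading term p: subtract (7/4)·f_2 from -7*p + 4*q + 3 → 4*q - 4
  leading term q: no divisor's leading term divides it; move 4*q to the remainder.
  leading term 1: no divisor's leading term divides it; move -4 to the remainder.
  remainder 4*q - 4 ≠ 0; add g_3 = 4*q - 4 to the basis.

S(f_1,g_3): lcm = p*q. S = -6*p + 3*q + 3.
  leading term p: subtract (3/2)·f_2 from -6*p + 3*q + 3 → 3*q - 3
  leading term q: subtract (3/4)·g_3 from 3*q - 3 → 0
  remainder 0.

S(f_2,g_3): leading monomials are coprime, so the S-polynomial reduces to 0 (Buchberger's first criterion).
Every S-polynomial of the final basis reduces to 0, so we have a Gröbner basis.
Inter-reduce: drop elements whose leading term is divisible by another's, tail-reduce, and make monic.
Reduced Gröbner basis: {p - 1, q - 1}.

Buchberger on the second generating set:
h_1 = 2*p*q - 7*p + 6*q + 6, LT = p*q.
h_2 = -3*p*q + 5*p - 9*q + 7, LT = p*q.

S(h_1,h_2): lcm = p*q. S = -11/6*p + 16/3.
  leading term p: no divisor's leading term divides it; move -11/6*p to the remainder.
  leading term 1: no divisor's leading term divides it; move 16/3 to the remainder.
  remainder -11/6*p + 16/3 ≠ 0; add k_3 = -11/6*p + 16/3 to the basis.

S(h_1,k_3): lcm = p*q. S = -7/2*p + 65/11*q + 3.
  leading term p: subtract (21/11)·k_3 from -7/2*p + 65/11*q + 3 → 65/11*q - 79/11
  leading term q: no divisor's leading term divides it; move 65/11*q to the remainder.
  leading term 1: no divisor's leading term divides it; move -79/11 to the remainder.
  remainder 65/11*q - 79/11 ≠ 0; add k_4 = 65/11*q - 79/11 to the basis.

S(h_2,k_3): lcm = p*q. S = -5/3*p + 65/11*q - 7/3.
  leading term p: subtract (10/11)·k_3 from -5/3*p + 65/11*q - 7/3 → 65/11*q - 79/11
  leading term q: subtract (1)·k_4 from 65/11*q - 79/11 → 0
  remainder 0.

S(h_1,k_4): lcm = p*q. S = -297/130*p + 3*q + 3.
  leading term p: subtract (81/65)·k_3 from -297/130*p + 3*q + 3 → 3*q - 237/65
  leading term q: subtract (33/65)·k_4 from 3*q - 237/65 → 0
  remainder 0.

S(h_2,k_4): lcm = p*q. S = -88/195*p + 3*q - 7/3.
  leading term p: subtract (16/65)·k_3 from -88/195*p + 3*q - 7/3 → 3*q - 237/65
  leading term q: subtract (33/65)·k_4 from 3*q - 237/65 → 0
  remainder 0.

S(k_3,k_4): leading monomials are coprime, so the S-polynomial reduces to 0 (Buchberger's first criterion).
Every S-polynomial of the final basis reduces to 0, so we have a Gröbner basis.
Inter-reduce: drop elements whose leading term is divisible by another's, tail-reduce, and make monic.
Reduced Gröbner basis: {p - 32/11, q - 79/65}.

These differ, so the ideals are not equal.

No, the ideals differ.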